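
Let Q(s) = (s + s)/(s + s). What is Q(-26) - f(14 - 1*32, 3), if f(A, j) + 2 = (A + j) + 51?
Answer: -33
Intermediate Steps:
f(A, j) = 49 + A + j (f(A, j) = -2 + ((A + j) + 51) = -2 + (51 + A + j) = 49 + A + j)
Q(s) = 1 (Q(s) = (2*s)/((2*s)) = (2*s)*(1/(2*s)) = 1)
Q(-26) - f(14 - 1*32, 3) = 1 - (49 + (14 - 1*32) + 3) = 1 - (49 + (14 - 32) + 3) = 1 - (49 - 18 + 3) = 1 - 1*34 = 1 - 34 = -33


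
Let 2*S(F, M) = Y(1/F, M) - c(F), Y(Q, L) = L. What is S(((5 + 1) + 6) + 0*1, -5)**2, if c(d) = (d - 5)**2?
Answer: 729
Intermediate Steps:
c(d) = (-5 + d)**2
S(F, M) = M/2 - (-5 + F)**2/2 (S(F, M) = (M - (-5 + F)**2)/2 = M/2 - (-5 + F)**2/2)
S(((5 + 1) + 6) + 0*1, -5)**2 = ((1/2)*(-5) - (-5 + (((5 + 1) + 6) + 0*1))**2/2)**2 = (-5/2 - (-5 + ((6 + 6) + 0))**2/2)**2 = (-5/2 - (-5 + (12 + 0))**2/2)**2 = (-5/2 - (-5 + 12)**2/2)**2 = (-5/2 - 1/2*7**2)**2 = (-5/2 - 1/2*49)**2 = (-5/2 - 49/2)**2 = (-27)**2 = 729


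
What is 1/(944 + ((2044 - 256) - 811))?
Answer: 1/1921 ≈ 0.00052056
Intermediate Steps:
1/(944 + ((2044 - 256) - 811)) = 1/(944 + (1788 - 811)) = 1/(944 + 977) = 1/1921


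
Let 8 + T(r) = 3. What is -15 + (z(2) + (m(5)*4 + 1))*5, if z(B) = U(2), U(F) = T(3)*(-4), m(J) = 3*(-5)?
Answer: -210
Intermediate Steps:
m(J) = -15
T(r) = -5 (T(r) = -8 + 3 = -5)
U(F) = 20 (U(F) = -5*(-4) = 20)
z(B) = 20
-15 + (z(2) + (m(5)*4 + 1))*5 = -15 + (20 + (-15*4 + 1))*5 = -15 + (20 + (-60 + 1))*5 = -15 + (20 - 59)*5 = -15 - 39*5 = -15 - 195 = -210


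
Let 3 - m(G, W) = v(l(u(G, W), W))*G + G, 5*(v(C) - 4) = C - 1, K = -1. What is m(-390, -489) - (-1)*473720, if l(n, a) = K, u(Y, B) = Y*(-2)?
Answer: 475517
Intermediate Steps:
u(Y, B) = -2*Y
l(n, a) = -1
v(C) = 19/5 + C/5 (v(C) = 4 + (C - 1)/5 = 4 + (-1 + C)/5 = 4 + (-1/5 + C/5) = 19/5 + C/5)
m(G, W) = 3 - 23*G/5 (m(G, W) = 3 - ((19/5 + (1/5)*(-1))*G + G) = 3 - ((19/5 - 1/5)*G + G) = 3 - (18*G/5 + G) = 3 - 23*G/5)
m(-390, -489) - (-1)*473720 = (3 - 23/5*(-390)) - (-1)*473720 = (3 + 1794) - 1*(-473720) = 1797 + 473720 = 475517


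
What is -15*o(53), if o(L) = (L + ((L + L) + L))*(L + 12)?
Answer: -206700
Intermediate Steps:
o(L) = 4*L*(12 + L) (o(L) = (L + (2*L + L))*(12 + L) = (L + 3*L)*(12 + L) = (4*L)*(12 + L) = 4*L*(12 + L))
-15*o(53) = -60*53*(12 + 53) = -60*53*65 = -15*13780 = -206700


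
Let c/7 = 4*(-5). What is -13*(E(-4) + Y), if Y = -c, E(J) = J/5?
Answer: -9048/5 ≈ -1809.6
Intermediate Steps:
E(J) = J/5 (E(J) = J*(1/5) = J/5)
c = -140 (c = 7*(4*(-5)) = 7*(-20) = -140)
Y = 140 (Y = -1*(-140) = 140)
-13*(E(-4) + Y) = -13*((1/5)*(-4) + 140) = -13*(-4/5 + 140) = -13*696/5 = -9048/5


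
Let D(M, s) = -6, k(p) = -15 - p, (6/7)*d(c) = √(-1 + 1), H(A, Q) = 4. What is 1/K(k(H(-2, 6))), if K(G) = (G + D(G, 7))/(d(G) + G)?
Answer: 19/25 ≈ 0.76000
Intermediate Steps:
d(c) = 0 (d(c) = 7*√(-1 + 1)/6 = 7*√0/6 = (7/6)*0 = 0)
K(G) = (-6 + G)/G (K(G) = (G - 6)/(0 + G) = (-6 + G)/G)
1/K(k(H(-2, 6))) = 1/((-6 + (-15 - 1*4))/(-15 - 1*4)) = 1/((-6 + (-15 - 4))/(-15 - 4)) = 1/((-6 - 19)/(-19)) = 1/(-1/19*(-25)) = 1/(25/19) = 19/25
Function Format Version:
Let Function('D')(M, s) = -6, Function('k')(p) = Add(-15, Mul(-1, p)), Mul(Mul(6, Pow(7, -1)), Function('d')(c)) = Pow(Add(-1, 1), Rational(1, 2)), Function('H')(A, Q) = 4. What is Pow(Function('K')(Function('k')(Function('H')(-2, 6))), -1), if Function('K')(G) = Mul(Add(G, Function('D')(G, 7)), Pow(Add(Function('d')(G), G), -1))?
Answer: Rational(19, 25) ≈ 0.76000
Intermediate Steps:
Function('d')(c) = 0 (Function('d')(c) = Mul(Rational(7, 6), Pow(Add(-1, 1), Rational(1, 2))) = Mul(Rational(7, 6), Pow(0, Rational(1, 2))) = Mul(Rational(7, 6), 0) = 0)
Function('K')(G) = Mul(Pow(G, -1), Add(-6, G)) (Function('K')(G) = Mul(Add(G, -6), Pow(Add(0, G), -1)) = Mul(Add(-6, G), Pow(G, -1)) = Mul(Pow(G, -1), Add(-6, G)))
Pow(Function('K')(Function('k')(Function('H')(-2, 6))), -1) = Pow(Mul(Pow(Add(-15, Mul(-1, 4)), -1), Add(-6, Add(-15, Mul(-1, 4)))), -1) = Pow(Mul(Pow(Add(-15, -4), -1), Add(-6, Add(-15, -4))), -1) = Pow(Mul(Pow(-19, -1), Add(-6, -19)), -1) = Pow(Mul(Rational(-1, 19), -25), -1) = Pow(Rational(25, 19), -1) = Rational(19, 25)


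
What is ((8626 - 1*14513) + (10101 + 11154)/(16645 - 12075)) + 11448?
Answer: 5087005/914 ≈ 5565.6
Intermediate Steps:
((8626 - 1*14513) + (10101 + 11154)/(16645 - 12075)) + 11448 = ((8626 - 14513) + 21255/4570) + 11448 = (-5887 + 21255*(1/4570)) + 11448 = (-5887 + 4251/914) + 11448 = -5376467/914 + 11448 = 5087005/914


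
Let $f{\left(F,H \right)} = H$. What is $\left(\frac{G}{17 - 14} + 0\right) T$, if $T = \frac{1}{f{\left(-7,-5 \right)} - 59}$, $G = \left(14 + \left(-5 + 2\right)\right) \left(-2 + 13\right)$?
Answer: $- \frac{121}{192} \approx -0.63021$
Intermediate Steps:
$G = 121$ ($G = \left(14 - 3\right) 11 = 11 \cdot 11 = 121$)
$T = - \frac{1}{64}$ ($T = \frac{1}{-5 - 59} = \frac{1}{-64} = - \frac{1}{64} \approx -0.015625$)
$\left(\frac{G}{17 - 14} + 0\right) T = \left(\frac{1}{17 - 14} \cdot 121 + 0\right) \left(- \frac{1}{64}\right) = \left(\frac{1}{3} \cdot 121 + 0\right) \left(- \frac{1}{64}\right) = \left(\frac{121}{3} + 0\right) \left(- \frac{1}{64}\right) = \frac{121}{3} \left(- \frac{1}{64}\right) = - \frac{121}{192}$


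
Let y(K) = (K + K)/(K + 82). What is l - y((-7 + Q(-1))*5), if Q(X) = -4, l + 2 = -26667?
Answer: -719953/27 ≈ -26665.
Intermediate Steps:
l = -26669 (l = -2 - 26667 = -26669)
y(K) = 2*K/(82 + K) (y(K) = (2*K)/(82 + K) = 2*K/(82 + K))
l - y((-7 + Q(-1))*5) = -26669 - 2*(-7 - 4)*5/(82 + (-7 - 4)*5) = -26669 - 2*(-11*5)/(82 - 11*5) = -26669 - 2*(-55)/(82 - 55) = -26669 - 2*(-55)/27 = -26669 - 1*(-110/27) = -26669 + 110/27 = -719953/27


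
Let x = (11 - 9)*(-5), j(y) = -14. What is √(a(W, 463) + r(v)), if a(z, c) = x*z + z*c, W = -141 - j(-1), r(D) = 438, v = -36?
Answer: I*√57093 ≈ 238.94*I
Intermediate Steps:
W = -127 (W = -141 - 1*(-14) = -141 + 14 = -127)
x = -10 (x = 2*(-5) = -10)
a(z, c) = -10*z + c*z (a(z, c) = -10*z + z*c = -10*z + c*z)
√(a(W, 463) + r(v)) = √(-127*(-10 + 463) + 438) = √(-127*453 + 438) = √(-57531 + 438) = √(-57093) = I*√57093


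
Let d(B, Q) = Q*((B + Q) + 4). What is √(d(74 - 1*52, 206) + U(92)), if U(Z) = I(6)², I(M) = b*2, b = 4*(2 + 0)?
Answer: 4*√3003 ≈ 219.20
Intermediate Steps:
b = 8 (b = 4*2 = 8)
I(M) = 16 (I(M) = 8*2 = 16)
d(B, Q) = Q*(4 + B + Q)
U(Z) = 256 (U(Z) = 16² = 256)
√(d(74 - 1*52, 206) + U(92)) = √(206*(4 + (74 - 1*52) + 206) + 256) = √(206*(4 + (74 - 52) + 206) + 256) = √(206*(4 + 22 + 206) + 256) = √(206*232 + 256) = √(47792 + 256) = √48048 = 4*√3003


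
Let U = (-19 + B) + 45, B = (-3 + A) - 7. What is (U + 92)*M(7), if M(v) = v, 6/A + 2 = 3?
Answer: 798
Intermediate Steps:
A = 6 (A = 6/(-2 + 3) = 6/1 = 6*1 = 6)
B = -4 (B = (-3 + 6) - 7 = 3 - 7 = -4)
U = 22 (U = (-19 - 4) + 45 = -23 + 45 = 22)
(U + 92)*M(7) = (22 + 92)*7 = 114*7 = 798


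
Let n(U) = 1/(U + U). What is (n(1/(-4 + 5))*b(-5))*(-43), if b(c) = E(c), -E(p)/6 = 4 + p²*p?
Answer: -15609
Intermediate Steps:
E(p) = -24 - 6*p³ (E(p) = -6*(4 + p²*p) = -6*(4 + p³) = -24 - 6*p³)
b(c) = -24 - 6*c³
n(U) = 1/(2*U)
(n(1/(-4 + 5))*b(-5))*(-43) = ((1/(2*(1/(-4 + 5))))*(-24 - 6*(-5)³))*(-43) = ((1/(2*(1/1)))*(-24 - 6*(-125)))*(-43) = (((½)/1)*(-24 + 750))*(-43) = (((½)*1)*726)*(-43) = ((½)*726)*(-43) = 363*(-43) = -15609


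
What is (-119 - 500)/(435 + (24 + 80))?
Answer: -619/539 ≈ -1.1484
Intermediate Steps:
(-119 - 500)/(435 + (24 + 80)) = -619/(435 + 104) = -619/539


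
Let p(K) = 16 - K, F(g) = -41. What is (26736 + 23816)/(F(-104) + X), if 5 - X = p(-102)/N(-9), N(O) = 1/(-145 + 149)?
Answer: -12638/127 ≈ -99.512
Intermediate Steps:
N(O) = ¼ (N(O) = 1/4 = ¼)
X = -467 (X = 5 - (16 - 1*(-102))/¼ = 5 - (16 + 102)*4 = 5 - 118*4 = 5 - 1*472 = 5 - 472 = -467)
(26736 + 23816)/(F(-104) + X) = (26736 + 23816)/(-41 - 467) = 50552/(-508) = 50552*(-1/508) = -12638/127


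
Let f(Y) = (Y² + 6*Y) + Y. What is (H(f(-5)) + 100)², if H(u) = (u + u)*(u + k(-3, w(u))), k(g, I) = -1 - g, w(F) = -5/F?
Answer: 67600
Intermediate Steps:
f(Y) = Y² + 7*Y
H(u) = 2*u*(2 + u) (H(u) = (u + u)*(u + (-1 - 1*(-3))) = (2*u)*(u + (-1 + 3)) = (2*u)*(u + 2) = (2*u)*(2 + u) = 2*u*(2 + u))
(H(f(-5)) + 100)² = (2*(-5*(7 - 5))*(2 - 5*(7 - 5)) + 100)² = (2*(-5*2)*(2 - 5*2) + 100)² = (2*(-10)*(2 - 10) + 100)² = (2*(-10)*(-8) + 100)² = (160 + 100)² = 260² = 67600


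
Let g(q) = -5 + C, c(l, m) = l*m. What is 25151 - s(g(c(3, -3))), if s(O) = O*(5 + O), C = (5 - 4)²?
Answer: 25155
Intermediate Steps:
C = 1 (C = 1² = 1)
g(q) = -4 (g(q) = -5 + 1 = -4)
25151 - s(g(c(3, -3))) = 25151 - (-4)*(5 - 4) = 25151 - (-4) = 25151 - 1*(-4) = 25151 + 4 = 25155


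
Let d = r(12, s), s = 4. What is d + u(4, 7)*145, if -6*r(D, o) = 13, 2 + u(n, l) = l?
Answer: 4337/6 ≈ 722.83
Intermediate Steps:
u(n, l) = -2 + l
r(D, o) = -13/6 (r(D, o) = -⅙*13 = -13/6)
d = -13/6 ≈ -2.1667
d + u(4, 7)*145 = -13/6 + (-2 + 7)*145 = -13/6 + 5*145 = -13/6 + 725 = 4337/6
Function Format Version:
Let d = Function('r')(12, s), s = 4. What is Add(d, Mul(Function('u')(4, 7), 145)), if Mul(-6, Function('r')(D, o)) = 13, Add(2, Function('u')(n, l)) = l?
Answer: Rational(4337, 6) ≈ 722.83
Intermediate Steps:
Function('u')(n, l) = Add(-2, l)
Function('r')(D, o) = Rational(-13, 6) (Function('r')(D, o) = Mul(Rational(-1, 6), 13) = Rational(-13, 6))
d = Rational(-13, 6) ≈ -2.1667
Add(d, Mul(Function('u')(4, 7), 145)) = Add(Rational(-13, 6), Mul(Add(-2, 7), 145)) = Add(Rational(-13, 6), Mul(5, 145)) = Add(Rational(-13, 6), 725) = Rational(4337, 6)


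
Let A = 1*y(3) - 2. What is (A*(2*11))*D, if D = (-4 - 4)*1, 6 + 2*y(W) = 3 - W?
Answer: 880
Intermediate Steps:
y(W) = -3/2 - W/2 (y(W) = -3 + (3 - W)/2 = -3 + (3/2 - W/2) = -3/2 - W/2)
D = -8 (D = -8*1 = -8)
A = -5 (A = 1*(-3/2 - ½*3) - 2 = 1*(-3/2 - 3/2) - 2 = 1*(-3) - 2 = -3 - 2 = -5)
(A*(2*11))*D = -10*11*(-8) = -5*22*(-8) = -110*(-8) = 880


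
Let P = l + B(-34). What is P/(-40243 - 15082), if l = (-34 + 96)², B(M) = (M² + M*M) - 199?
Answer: -5957/55325 ≈ -0.10767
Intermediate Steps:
B(M) = -199 + 2*M² (B(M) = (M² + M²) - 199 = 2*M² - 199 = -199 + 2*M²)
l = 3844 (l = 62² = 3844)
P = 5957 (P = 3844 + (-199 + 2*(-34)²) = 3844 + (-199 + 2*1156) = 3844 + (-199 + 2312) = 3844 + 2113 = 5957)
P/(-40243 - 15082) = 5957/(-40243 - 15082) = 5957/(-55325) = 5957*(-1/55325) = -5957/55325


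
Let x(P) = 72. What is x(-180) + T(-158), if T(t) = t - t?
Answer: 72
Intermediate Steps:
T(t) = 0
x(-180) + T(-158) = 72 + 0 = 72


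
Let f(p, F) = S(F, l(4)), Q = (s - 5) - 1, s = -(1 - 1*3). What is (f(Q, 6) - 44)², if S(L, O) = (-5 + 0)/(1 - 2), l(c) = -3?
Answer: 1521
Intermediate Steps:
s = 2 (s = -(1 - 3) = -1*(-2) = 2)
S(L, O) = 5 (S(L, O) = -5/(-1) = -5*(-1) = 5)
Q = -4 (Q = (2 - 5) - 1 = -3 - 1 = -4)
f(p, F) = 5
(f(Q, 6) - 44)² = (5 - 44)² = (-39)² = 1521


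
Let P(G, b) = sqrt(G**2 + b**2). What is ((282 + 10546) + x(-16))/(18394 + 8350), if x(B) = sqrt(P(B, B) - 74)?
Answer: 2707/6686 + sqrt(-74 + 16*sqrt(2))/26744 ≈ 0.40488 + 0.000268*I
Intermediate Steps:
x(B) = sqrt(-74 + sqrt(2)*sqrt(B**2)) (x(B) = sqrt(sqrt(B**2 + B**2) - 74) = sqrt(sqrt(2*B**2) - 74) = sqrt(sqrt(2)*sqrt(B**2) - 74) = sqrt(-74 + sqrt(2)*sqrt(B**2)))
((282 + 10546) + x(-16))/(18394 + 8350) = ((282 + 10546) + sqrt(-74 + sqrt(2)*sqrt((-16)**2)))/(18394 + 8350) = (10828 + sqrt(-74 + sqrt(2)*sqrt(256)))/26744 = (10828 + sqrt(-74 + sqrt(2)*16))*(1/26744) = (10828 + sqrt(-74 + 16*sqrt(2)))*(1/26744) = 2707/6686 + sqrt(-74 + 16*sqrt(2))/26744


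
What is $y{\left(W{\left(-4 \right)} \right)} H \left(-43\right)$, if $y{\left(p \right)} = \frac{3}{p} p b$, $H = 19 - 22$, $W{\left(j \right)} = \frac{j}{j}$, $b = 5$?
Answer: $1935$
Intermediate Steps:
$W{\left(j \right)} = 1$
$H = -3$
$y{\left(p \right)} = 15$ ($y{\left(p \right)} = \frac{3}{p} p 5 = 3 \cdot 5 = 15$)
$y{\left(W{\left(-4 \right)} \right)} H \left(-43\right) = 15 \left(-3\right) \left(-43\right) = \left(-45\right) \left(-43\right) = 1935$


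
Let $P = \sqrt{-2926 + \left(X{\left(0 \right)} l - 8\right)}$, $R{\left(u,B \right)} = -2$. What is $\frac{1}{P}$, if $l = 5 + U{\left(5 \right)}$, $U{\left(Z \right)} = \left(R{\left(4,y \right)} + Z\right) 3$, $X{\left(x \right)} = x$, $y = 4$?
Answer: $- \frac{i \sqrt{326}}{978} \approx - 0.018462 i$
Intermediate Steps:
$U{\left(Z \right)} = -6 + 3 Z$ ($U{\left(Z \right)} = \left(-2 + Z\right) 3 = -6 + 3 Z$)
$l = 14$ ($l = 5 + \left(-6 + 3 \cdot 5\right) = 5 + \left(-6 + 15\right) = 5 + 9 = 14$)
$P = 3 i \sqrt{326}$ ($P = \sqrt{-2926 + \left(0 \cdot 14 - 8\right)} = \sqrt{-2926 + \left(0 - 8\right)} = \sqrt{-2926 - 8} = \sqrt{-2934} = 3 i \sqrt{326} \approx 54.166 i$)
$\frac{1}{P} = \frac{1}{3 i \sqrt{326}} = - \frac{i \sqrt{326}}{978}$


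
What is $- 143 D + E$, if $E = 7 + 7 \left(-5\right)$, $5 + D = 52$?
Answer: $-6749$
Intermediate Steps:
$D = 47$ ($D = -5 + 52 = 47$)
$E = -28$ ($E = 7 - 35 = -28$)
$- 143 D + E = \left(-143\right) 47 - 28 = -6721 - 28 = -6749$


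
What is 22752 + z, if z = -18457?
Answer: 4295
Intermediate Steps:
22752 + z = 22752 - 18457 = 4295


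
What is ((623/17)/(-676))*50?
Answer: -15575/5746 ≈ -2.7106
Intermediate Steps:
((623/17)/(-676))*50 = ((623*(1/17))*(-1/676))*50 = ((623/17)*(-1/676))*50 = -623/11492*50 = -15575/5746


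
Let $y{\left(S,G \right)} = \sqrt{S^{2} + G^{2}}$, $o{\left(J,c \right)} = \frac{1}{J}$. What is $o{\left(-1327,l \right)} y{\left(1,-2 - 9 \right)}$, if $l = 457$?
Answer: $- \frac{\sqrt{122}}{1327} \approx -0.0083236$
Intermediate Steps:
$y{\left(S,G \right)} = \sqrt{G^{2} + S^{2}}$
$o{\left(-1327,l \right)} y{\left(1,-2 - 9 \right)} = \frac{\sqrt{\left(-2 - 9\right)^{2} + 1^{2}}}{-1327} = - \frac{\sqrt{\left(-2 - 9\right)^{2} + 1}}{1327} = - \frac{\sqrt{\left(-11\right)^{2} + 1}}{1327} = - \frac{\sqrt{121 + 1}}{1327} = - \frac{\sqrt{122}}{1327}$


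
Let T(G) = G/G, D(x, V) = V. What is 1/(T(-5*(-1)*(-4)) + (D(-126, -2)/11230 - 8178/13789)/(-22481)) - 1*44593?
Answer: -77618736706515307/1740642641294 ≈ -44592.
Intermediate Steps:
T(G) = 1
1/(T(-5*(-1)*(-4)) + (D(-126, -2)/11230 - 8178/13789)/(-22481)) - 1*44593 = 1/(1 + (-2/11230 - 8178/13789)/(-22481)) - 1*44593 = 1/(1 + (-2*1/11230 - 8178*1/13789)*(-1/22481)) - 44593 = 1/(1 + (-1/5615 - 8178/13789)*(-1/22481)) - 44593 = 1/(1 - 45933259/77425235*(-1/22481)) - 44593 = 1/(1 + 45933259/1740596708035) - 44593 = 1/(1740642641294/1740596708035) - 44593 = 1740596708035/1740642641294 - 44593 = -77618736706515307/1740642641294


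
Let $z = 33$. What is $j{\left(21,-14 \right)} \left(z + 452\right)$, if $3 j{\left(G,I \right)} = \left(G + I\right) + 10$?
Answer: $\frac{8245}{3} \approx 2748.3$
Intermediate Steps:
$j{\left(G,I \right)} = \frac{10}{3} + \frac{G}{3} + \frac{I}{3}$ ($j{\left(G,I \right)} = \frac{\left(G + I\right) + 10}{3} = \frac{10 + G + I}{3} = \frac{10}{3} + \frac{G}{3} + \frac{I}{3}$)
$j{\left(21,-14 \right)} \left(z + 452\right) = \left(\frac{10}{3} + \frac{1}{3} \cdot 21 + \frac{1}{3} \left(-14\right)\right) \left(33 + 452\right) = \left(\frac{10}{3} + 7 - \frac{14}{3}\right) 485 = \frac{17}{3} \cdot 485 = \frac{8245}{3}$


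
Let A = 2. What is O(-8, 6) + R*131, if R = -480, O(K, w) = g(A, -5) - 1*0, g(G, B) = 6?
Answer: -62874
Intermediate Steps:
O(K, w) = 6 (O(K, w) = 6 - 1*0 = 6 + 0 = 6)
O(-8, 6) + R*131 = 6 - 480*131 = 6 - 62880 = -62874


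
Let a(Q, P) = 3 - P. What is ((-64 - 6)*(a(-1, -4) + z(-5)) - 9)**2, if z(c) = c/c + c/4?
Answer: 927369/4 ≈ 2.3184e+5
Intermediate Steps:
z(c) = 1 + c/4 (z(c) = 1 + c*(1/4) = 1 + c/4)
((-64 - 6)*(a(-1, -4) + z(-5)) - 9)**2 = ((-64 - 6)*((3 - 1*(-4)) + (1 + (1/4)*(-5))) - 9)**2 = (-70*((3 + 4) + (1 - 5/4)) - 9)**2 = (-70*(7 - 1/4) - 9)**2 = (-70*27/4 - 9)**2 = (-945/2 - 9)**2 = (-963/2)**2 = 927369/4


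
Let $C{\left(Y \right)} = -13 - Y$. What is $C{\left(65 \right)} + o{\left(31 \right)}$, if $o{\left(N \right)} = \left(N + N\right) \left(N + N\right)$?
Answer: $3766$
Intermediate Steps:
$o{\left(N \right)} = 4 N^{2}$ ($o{\left(N \right)} = 2 N 2 N = 4 N^{2}$)
$C{\left(65 \right)} + o{\left(31 \right)} = \left(-13 - 65\right) + 4 \cdot 31^{2} = \left(-13 - 65\right) + 4 \cdot 961 = -78 + 3844 = 3766$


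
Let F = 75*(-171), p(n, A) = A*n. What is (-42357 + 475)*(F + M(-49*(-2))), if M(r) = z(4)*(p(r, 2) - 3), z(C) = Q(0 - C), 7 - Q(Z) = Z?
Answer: 448221164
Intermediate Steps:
Q(Z) = 7 - Z
z(C) = 7 + C (z(C) = 7 - (0 - C) = 7 - (-1)*C = 7 + C)
F = -12825
M(r) = -33 + 22*r (M(r) = (7 + 4)*(2*r - 3) = 11*(-3 + 2*r) = -33 + 22*r)
(-42357 + 475)*(F + M(-49*(-2))) = (-42357 + 475)*(-12825 + (-33 + 22*(-49*(-2)))) = -41882*(-12825 + (-33 + 22*98)) = -41882*(-12825 + (-33 + 2156)) = -41882*(-12825 + 2123) = -41882*(-10702) = 448221164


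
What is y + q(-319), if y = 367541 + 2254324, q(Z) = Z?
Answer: 2621546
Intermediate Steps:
y = 2621865
y + q(-319) = 2621865 - 319 = 2621546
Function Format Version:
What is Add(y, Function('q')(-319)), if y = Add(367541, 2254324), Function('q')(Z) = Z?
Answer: 2621546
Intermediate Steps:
y = 2621865
Add(y, Function('q')(-319)) = Add(2621865, -319) = 2621546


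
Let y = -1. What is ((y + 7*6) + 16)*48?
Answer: 2736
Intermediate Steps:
((y + 7*6) + 16)*48 = ((-1 + 7*6) + 16)*48 = ((-1 + 42) + 16)*48 = (41 + 16)*48 = 57*48 = 2736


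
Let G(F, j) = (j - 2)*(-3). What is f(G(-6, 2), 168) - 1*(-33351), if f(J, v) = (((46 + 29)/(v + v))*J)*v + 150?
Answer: 33501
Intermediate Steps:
G(F, j) = 6 - 3*j (G(F, j) = (-2 + j)*(-3) = 6 - 3*j)
f(J, v) = 150 + 75*J/2 (f(J, v) = ((75/((2*v)))*J)*v + 150 = ((75*(1/(2*v)))*J)*v + 150 = ((75/(2*v))*J)*v + 150 = (75*J/(2*v))*v + 150 = 75*J/2 + 150 = 150 + 75*J/2)
f(G(-6, 2), 168) - 1*(-33351) = (150 + 75*(6 - 3*2)/2) - 1*(-33351) = (150 + 75*(6 - 6)/2) + 33351 = (150 + (75/2)*0) + 33351 = (150 + 0) + 33351 = 150 + 33351 = 33501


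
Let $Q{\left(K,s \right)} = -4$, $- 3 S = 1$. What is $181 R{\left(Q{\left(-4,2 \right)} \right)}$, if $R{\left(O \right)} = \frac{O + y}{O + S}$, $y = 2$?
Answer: $\frac{1086}{13} \approx 83.538$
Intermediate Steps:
$S = - \frac{1}{3}$ ($S = \left(- \frac{1}{3}\right) 1 = - \frac{1}{3} \approx -0.33333$)
$R{\left(O \right)} = \frac{2 + O}{- \frac{1}{3} + O}$ ($R{\left(O \right)} = \frac{O + 2}{O - \frac{1}{3}} = \frac{2 + O}{- \frac{1}{3} + O}$)
$181 R{\left(Q{\left(-4,2 \right)} \right)} = 181 \frac{3 \left(2 - 4\right)}{-1 + 3 \left(-4\right)} = 181 \cdot 3 \frac{1}{-1 - 12} \left(-2\right) = 181 \cdot 3 \frac{1}{-13} \left(-2\right) = 181 \cdot 3 \left(- \frac{1}{13}\right) \left(-2\right) = 181 \cdot \frac{6}{13} = \frac{1086}{13}$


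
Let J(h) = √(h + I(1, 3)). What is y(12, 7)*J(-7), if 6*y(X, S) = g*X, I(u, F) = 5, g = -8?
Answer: -16*I*√2 ≈ -22.627*I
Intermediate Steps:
J(h) = √(5 + h) (J(h) = √(h + 5) = √(5 + h))
y(X, S) = -4*X/3 (y(X, S) = (-8*X)/6 = -4*X/3)
y(12, 7)*J(-7) = (-4/3*12)*√(5 - 7) = -16*I*√2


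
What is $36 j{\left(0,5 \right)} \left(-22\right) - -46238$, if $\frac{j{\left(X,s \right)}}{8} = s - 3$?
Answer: $33566$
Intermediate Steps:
$j{\left(X,s \right)} = -24 + 8 s$ ($j{\left(X,s \right)} = 8 \left(s - 3\right) = 8 \left(-3 + s\right) = -24 + 8 s$)
$36 j{\left(0,5 \right)} \left(-22\right) - -46238 = 36 \left(-24 + 8 \cdot 5\right) \left(-22\right) - -46238 = 36 \left(-24 + 40\right) \left(-22\right) + 46238 = 36 \cdot 16 \left(-22\right) + 46238 = 576 \left(-22\right) + 46238 = -12672 + 46238 = 33566$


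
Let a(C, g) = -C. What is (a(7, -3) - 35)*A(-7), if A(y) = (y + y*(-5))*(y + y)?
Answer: 16464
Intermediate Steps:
A(y) = -8*y**2 (A(y) = (y - 5*y)*(2*y) = (-4*y)*(2*y) = -8*y**2)
(a(7, -3) - 35)*A(-7) = (-1*7 - 35)*(-8*(-7)**2) = (-7 - 35)*(-8*49) = -42*(-392) = 16464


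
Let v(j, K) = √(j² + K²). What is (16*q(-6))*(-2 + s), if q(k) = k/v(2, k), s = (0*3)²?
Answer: 48*√10/5 ≈ 30.358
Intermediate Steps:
v(j, K) = √(K² + j²)
s = 0 (s = 0² = 0)
q(k) = k/√(4 + k²) (q(k) = k/(√(k² + 2²)) = k/(√(k² + 4)) = k/(√(4 + k²)) = k/√(4 + k²))
(16*q(-6))*(-2 + s) = (16*(-6/√(4 + (-6)²)))*(-2 + 0) = (16*(-6/√(4 + 36)))*(-2) = (16*(-3*√10/10))*(-2) = -24*√10/5*(-2) = 48*√10/5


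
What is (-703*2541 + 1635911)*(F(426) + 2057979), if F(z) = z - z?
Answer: -309544737348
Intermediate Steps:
F(z) = 0
(-703*2541 + 1635911)*(F(426) + 2057979) = (-703*2541 + 1635911)*(0 + 2057979) = (-1786323 + 1635911)*2057979 = -150412*2057979 = -309544737348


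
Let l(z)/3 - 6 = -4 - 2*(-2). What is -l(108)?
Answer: -18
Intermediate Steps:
l(z) = 18 (l(z) = 18 + 3*(-4 - 2*(-2)) = 18 + 3*(-4 + 4) = 18 + 3*0 = 18 + 0 = 18)
-l(108) = -1*18 = -18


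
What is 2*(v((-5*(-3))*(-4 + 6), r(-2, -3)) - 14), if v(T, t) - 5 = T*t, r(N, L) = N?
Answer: -138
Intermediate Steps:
v(T, t) = 5 + T*t
2*(v((-5*(-3))*(-4 + 6), r(-2, -3)) - 14) = 2*((5 + ((-5*(-3))*(-4 + 6))*(-2)) - 14) = 2*((5 + (15*2)*(-2)) - 14) = 2*((5 + 30*(-2)) - 14) = 2*((5 - 60) - 14) = 2*(-55 - 14) = 2*(-69) = -138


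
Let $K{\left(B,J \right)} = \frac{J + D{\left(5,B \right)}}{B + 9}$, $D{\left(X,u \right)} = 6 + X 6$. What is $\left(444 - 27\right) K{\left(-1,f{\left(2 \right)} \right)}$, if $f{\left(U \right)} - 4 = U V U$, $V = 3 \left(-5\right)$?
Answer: $- \frac{2085}{2} \approx -1042.5$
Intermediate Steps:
$V = -15$
$f{\left(U \right)} = 4 - 15 U^{2}$ ($f{\left(U \right)} = 4 + U \left(-15\right) U = 4 + - 15 U U = 4 - 15 U^{2}$)
$D{\left(X,u \right)} = 6 + 6 X$
$K{\left(B,J \right)} = \frac{36 + J}{9 + B}$ ($K{\left(B,J \right)} = \frac{J + \left(6 + 6 \cdot 5\right)}{B + 9} = \frac{J + \left(6 + 30\right)}{9 + B} = \frac{J + 36}{9 + B} = \frac{36 + J}{9 + B}$)
$\left(444 - 27\right) K{\left(-1,f{\left(2 \right)} \right)} = \left(444 - 27\right) \frac{36 + \left(4 - 15 \cdot 2^{2}\right)}{9 - 1} = 417 \frac{36 + \left(4 - 60\right)}{8} = 417 \frac{36 - 56}{8} = 417 \cdot \frac{1}{8} \left(-20\right) = 417 \left(- \frac{5}{2}\right) = - \frac{2085}{2}$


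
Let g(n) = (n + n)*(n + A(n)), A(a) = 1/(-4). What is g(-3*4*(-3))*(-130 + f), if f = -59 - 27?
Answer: -555984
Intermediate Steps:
A(a) = -¼
g(n) = 2*n*(-¼ + n) (g(n) = (n + n)*(n - ¼) = (2*n)*(-¼ + n) = 2*n*(-¼ + n))
f = -86
g(-3*4*(-3))*(-130 + f) = ((-3*4*(-3))*(-1 + 4*(-3*4*(-3)))/2)*(-130 - 86) = ((-12*(-3))*(-1 + 4*(-12*(-3)))/2)*(-216) = ((½)*36*(-1 + 4*36))*(-216) = ((½)*36*(-1 + 144))*(-216) = ((½)*36*143)*(-216) = 2574*(-216) = -555984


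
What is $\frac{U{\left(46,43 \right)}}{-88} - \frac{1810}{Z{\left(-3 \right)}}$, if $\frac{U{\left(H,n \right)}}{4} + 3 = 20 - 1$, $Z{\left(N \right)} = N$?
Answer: $\frac{19886}{33} \approx 602.61$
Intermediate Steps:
$U{\left(H,n \right)} = 64$ ($U{\left(H,n \right)} = -12 + 4 \left(20 - 1\right) = -12 + 4 \cdot 19 = -12 + 76 = 64$)
$\frac{U{\left(46,43 \right)}}{-88} - \frac{1810}{Z{\left(-3 \right)}} = \frac{64}{-88} - \frac{1810}{-3} = 64 \left(- \frac{1}{88}\right) - - \frac{1810}{3} = - \frac{8}{11} + \frac{1810}{3} = \frac{19886}{33}$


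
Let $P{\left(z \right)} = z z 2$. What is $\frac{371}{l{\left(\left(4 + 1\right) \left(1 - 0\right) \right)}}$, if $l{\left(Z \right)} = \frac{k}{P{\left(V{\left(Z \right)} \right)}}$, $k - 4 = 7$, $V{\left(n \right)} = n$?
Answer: $\frac{18550}{11} \approx 1686.4$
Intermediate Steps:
$P{\left(z \right)} = 2 z^{2}$ ($P{\left(z \right)} = z^{2} \cdot 2 = 2 z^{2}$)
$k = 11$ ($k = 4 + 7 = 11$)
$l{\left(Z \right)} = \frac{11}{2 Z^{2}}$
$\frac{371}{l{\left(\left(4 + 1\right) \left(1 - 0\right) \right)}} = \frac{371}{\frac{11}{2} \frac{1}{\left(1 - 0\right)^{2} \left(4 + 1\right)^{2}}} = \frac{371}{\frac{11}{2} \frac{1}{25 \left(1 + 0\right)^{2}}} = \frac{371}{\frac{11}{2} \cdot \frac{1}{25}} = \frac{371}{\frac{11}{50}} = 371 \cdot \frac{50}{11} = \frac{18550}{11}$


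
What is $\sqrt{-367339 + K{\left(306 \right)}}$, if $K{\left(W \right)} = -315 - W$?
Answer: $2 i \sqrt{91990} \approx 606.6 i$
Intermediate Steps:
$\sqrt{-367339 + K{\left(306 \right)}} = \sqrt{-367339 - 621} = \sqrt{-367960} = 2 i \sqrt{91990}$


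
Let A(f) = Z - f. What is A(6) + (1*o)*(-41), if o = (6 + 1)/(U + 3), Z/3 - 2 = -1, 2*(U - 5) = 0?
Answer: -311/8 ≈ -38.875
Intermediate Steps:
U = 5 (U = 5 + (½)*0 = 5 + 0 = 5)
Z = 3 (Z = 6 + 3*(-1) = 6 - 3 = 3)
o = 7/8 (o = (6 + 1)/(5 + 3) = 7/8 ≈ 0.87500)
A(f) = 3 - f
A(6) + (1*o)*(-41) = (3 - 1*6) + (1*(7/8))*(-41) = (3 - 6) + (7/8)*(-41) = -3 - 287/8 = -311/8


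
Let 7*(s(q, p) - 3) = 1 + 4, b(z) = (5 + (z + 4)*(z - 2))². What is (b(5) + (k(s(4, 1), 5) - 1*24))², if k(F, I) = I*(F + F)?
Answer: 52707600/49 ≈ 1.0757e+6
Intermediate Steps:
b(z) = (5 + (-2 + z)*(4 + z))² (b(z) = (5 + (4 + z)*(-2 + z))² = (5 + (-2 + z)*(4 + z))²)
s(q, p) = 26/7 (s(q, p) = 3 + (1 + 4)/7 = 3 + (⅐)*5 = 3 + 5/7 = 26/7)
k(F, I) = 2*F*I (k(F, I) = I*(2*F) = 2*F*I)
(b(5) + (k(s(4, 1), 5) - 1*24))² = ((-3 + 5² + 2*5)² + (2*(26/7)*5 - 1*24))² = ((-3 + 25 + 10)² + (260/7 - 24))² = (32² + 92/7)² = (1024 + 92/7)² = (7260/7)² = 52707600/49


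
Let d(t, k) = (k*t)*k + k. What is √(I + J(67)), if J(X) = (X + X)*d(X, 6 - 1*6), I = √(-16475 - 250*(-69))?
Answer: √5*31^(¼) ≈ 5.2763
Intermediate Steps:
d(t, k) = k + t*k² (d(t, k) = t*k² + k = k + t*k²)
I = 5*√31 (I = √(-16475 + 17250) = √775 = 5*√31 ≈ 27.839)
J(X) = 0 (J(X) = (X + X)*((6 - 1*6)*(1 + (6 - 1*6)*X)) = (2*X)*((6 - 6)*(1 + (6 - 6)*X)) = (2*X)*(0*(1 + 0*X)) = (2*X)*(0*(1 + 0)) = (2*X)*(0*1) = (2*X)*0 = 0)
√(I + J(67)) = √(5*√31 + 0) = √(5*√31) = √5*31^(¼)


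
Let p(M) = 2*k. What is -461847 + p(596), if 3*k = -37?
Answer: -1385615/3 ≈ -4.6187e+5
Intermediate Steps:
k = -37/3 (k = (1/3)*(-37) = -37/3 ≈ -12.333)
p(M) = -74/3 (p(M) = 2*(-37/3) = -74/3)
-461847 + p(596) = -461847 - 74/3 = -1385615/3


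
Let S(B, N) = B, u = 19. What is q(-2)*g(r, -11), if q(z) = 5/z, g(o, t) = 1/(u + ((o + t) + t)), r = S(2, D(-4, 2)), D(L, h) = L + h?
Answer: 5/2 ≈ 2.5000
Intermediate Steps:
r = 2
g(o, t) = 1/(19 + o + 2*t) (g(o, t) = 1/(19 + ((o + t) + t)) = 1/(19 + (o + 2*t)) = 1/(19 + o + 2*t))
q(-2)*g(r, -11) = (5/(-2))/(19 + 2 + 2*(-11)) = (5*(-1/2))/(19 + 2 - 22) = -5/2/(-1) = -5/2*(-1) = 5/2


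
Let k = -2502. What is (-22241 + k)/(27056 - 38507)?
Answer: 24743/11451 ≈ 2.1608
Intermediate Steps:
(-22241 + k)/(27056 - 38507) = (-22241 - 2502)/(27056 - 38507) = -24743/(-11451) = -24743*(-1/11451) = 24743/11451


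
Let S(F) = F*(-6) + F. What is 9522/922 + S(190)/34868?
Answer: 82784299/8037074 ≈ 10.300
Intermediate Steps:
S(F) = -5*F (S(F) = -6*F + F = -5*F)
9522/922 + S(190)/34868 = 9522/922 - 5*190/34868 = 9522*(1/922) - 950*1/34868 = 4761/461 - 475/17434 = 82784299/8037074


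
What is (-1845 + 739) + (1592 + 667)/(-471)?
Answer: -174395/157 ≈ -1110.8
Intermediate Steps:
(-1845 + 739) + (1592 + 667)/(-471) = -1106 + 2259*(-1/471) = -1106 - 753/157 = -174395/157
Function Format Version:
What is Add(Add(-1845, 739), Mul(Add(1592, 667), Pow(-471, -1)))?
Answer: Rational(-174395, 157) ≈ -1110.8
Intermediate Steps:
Add(Add(-1845, 739), Mul(Add(1592, 667), Pow(-471, -1))) = Add(-1106, Mul(2259, Rational(-1, 471))) = Add(-1106, Rational(-753, 157)) = Rational(-174395, 157)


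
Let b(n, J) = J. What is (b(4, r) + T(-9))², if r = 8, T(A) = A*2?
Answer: 100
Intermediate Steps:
T(A) = 2*A
(b(4, r) + T(-9))² = (8 + 2*(-9))² = (8 - 18)² = (-10)² = 100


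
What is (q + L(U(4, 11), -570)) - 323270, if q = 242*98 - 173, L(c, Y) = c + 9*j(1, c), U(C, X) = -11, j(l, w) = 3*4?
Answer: -299630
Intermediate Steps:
j(l, w) = 12
L(c, Y) = 108 + c (L(c, Y) = c + 9*12 = c + 108 = 108 + c)
q = 23543 (q = 23716 - 173 = 23543)
(q + L(U(4, 11), -570)) - 323270 = (23543 + (108 - 11)) - 323270 = (23543 + 97) - 323270 = 23640 - 323270 = -299630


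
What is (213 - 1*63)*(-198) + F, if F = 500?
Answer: -29200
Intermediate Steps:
(213 - 1*63)*(-198) + F = (213 - 1*63)*(-198) + 500 = (213 - 63)*(-198) + 500 = 150*(-198) + 500 = -29700 + 500 = -29200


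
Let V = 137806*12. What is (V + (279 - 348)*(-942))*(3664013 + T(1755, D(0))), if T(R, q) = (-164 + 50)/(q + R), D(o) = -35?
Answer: 541561703356641/86 ≈ 6.2972e+12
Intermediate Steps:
T(R, q) = -114/(R + q)
V = 1653672
(V + (279 - 348)*(-942))*(3664013 + T(1755, D(0))) = (1653672 + (279 - 348)*(-942))*(3664013 - 114/(1755 - 35)) = (1653672 - 69*(-942))*(3664013 - 114/1720) = (1653672 + 64998)*(3664013 - 114*1/1720) = 1718670*(3664013 - 57/860) = 1718670*(3151051123/860) = 541561703356641/86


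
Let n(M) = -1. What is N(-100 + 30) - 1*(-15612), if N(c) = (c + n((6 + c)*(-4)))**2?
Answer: 20653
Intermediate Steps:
N(c) = (-1 + c)**2 (N(c) = (c - 1)**2 = (-1 + c)**2)
N(-100 + 30) - 1*(-15612) = (-1 + (-100 + 30))**2 - 1*(-15612) = (-1 - 70)**2 + 15612 = (-71)**2 + 15612 = 5041 + 15612 = 20653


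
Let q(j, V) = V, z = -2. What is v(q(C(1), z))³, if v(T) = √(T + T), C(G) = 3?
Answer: -8*I ≈ -8.0*I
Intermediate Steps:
v(T) = √2*√T (v(T) = √(2*T) = √2*√T)
v(q(C(1), z))³ = (√2*√(-2))³ = (√2*(I*√2))³ = (2*I)³ = -8*I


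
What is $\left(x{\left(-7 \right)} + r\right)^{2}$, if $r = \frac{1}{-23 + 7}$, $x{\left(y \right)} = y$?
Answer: $\frac{12769}{256} \approx 49.879$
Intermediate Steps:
$r = - \frac{1}{16}$ ($r = \frac{1}{-16} = - \frac{1}{16} \approx -0.0625$)
$\left(x{\left(-7 \right)} + r\right)^{2} = \left(-7 - \frac{1}{16}\right)^{2} = \left(- \frac{113}{16}\right)^{2} = \frac{12769}{256}$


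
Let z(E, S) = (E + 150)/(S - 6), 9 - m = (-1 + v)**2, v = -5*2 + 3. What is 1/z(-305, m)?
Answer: 61/155 ≈ 0.39355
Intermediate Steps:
v = -7 (v = -10 + 3 = -7)
m = -55 (m = 9 - (-1 - 7)**2 = 9 - 1*(-8)**2 = 9 - 1*64 = 9 - 64 = -55)
z(E, S) = (150 + E)/(-6 + S)
1/z(-305, m) = 1/((150 - 305)/(-6 - 55)) = 1/(-155/(-61)) = 1/(-1/61*(-155)) = 1/(155/61) = 61/155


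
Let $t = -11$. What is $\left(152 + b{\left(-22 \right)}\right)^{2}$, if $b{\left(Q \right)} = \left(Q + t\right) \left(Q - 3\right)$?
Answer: $954529$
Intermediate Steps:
$b{\left(Q \right)} = \left(-11 + Q\right) \left(-3 + Q\right)$ ($b{\left(Q \right)} = \left(Q - 11\right) \left(Q - 3\right) = \left(-11 + Q\right) \left(-3 + Q\right)$)
$\left(152 + b{\left(-22 \right)}\right)^{2} = \left(152 + \left(33 + \left(-22\right)^{2} - -308\right)\right)^{2} = \left(152 + \left(33 + 484 + 308\right)\right)^{2} = \left(152 + 825\right)^{2} = 977^{2} = 954529$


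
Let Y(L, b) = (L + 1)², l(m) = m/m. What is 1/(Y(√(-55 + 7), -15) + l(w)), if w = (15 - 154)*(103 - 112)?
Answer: -I/(8*√3 + 46*I) ≈ -0.019931 - 0.0060036*I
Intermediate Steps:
w = 1251 (w = -139*(-9) = 1251)
l(m) = 1
Y(L, b) = (1 + L)²
1/(Y(√(-55 + 7), -15) + l(w)) = 1/((1 + √(-55 + 7))² + 1) = 1/((1 + √(-48))² + 1) = 1/((1 + 4*I*√3)² + 1) = 1/(1 + (1 + 4*I*√3)²)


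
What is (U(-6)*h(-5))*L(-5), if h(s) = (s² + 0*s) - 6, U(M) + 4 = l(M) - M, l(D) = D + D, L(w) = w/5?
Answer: 190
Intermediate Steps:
L(w) = w/5 (L(w) = w*(⅕) = w/5)
l(D) = 2*D
U(M) = -4 + M (U(M) = -4 + (2*M - M) = -4 + M)
h(s) = -6 + s² (h(s) = (s² + 0) - 6 = s² - 6 = -6 + s²)
(U(-6)*h(-5))*L(-5) = ((-4 - 6)*(-6 + (-5)²))*((⅕)*(-5)) = -10*(-6 + 25)*(-1) = -10*19*(-1) = -190*(-1) = 190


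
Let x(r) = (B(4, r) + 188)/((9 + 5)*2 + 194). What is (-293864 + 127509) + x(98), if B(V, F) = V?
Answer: -6155103/37 ≈ -1.6635e+5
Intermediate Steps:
x(r) = 32/37 (x(r) = (4 + 188)/((9 + 5)*2 + 194) = 192/(14*2 + 194) = 192/(28 + 194) = 192/222 = 192*(1/222) = 32/37)
(-293864 + 127509) + x(98) = (-293864 + 127509) + 32/37 = -166355 + 32/37 = -6155103/37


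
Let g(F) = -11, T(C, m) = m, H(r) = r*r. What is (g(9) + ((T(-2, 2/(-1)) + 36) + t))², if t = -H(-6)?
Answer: 169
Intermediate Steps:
H(r) = r²
t = -36 (t = -1*(-6)² = -1*36 = -36)
(g(9) + ((T(-2, 2/(-1)) + 36) + t))² = (-11 + ((2/(-1) + 36) - 36))² = (-11 + ((2*(-1) + 36) - 36))² = (-11 + ((-2 + 36) - 36))² = (-11 + (34 - 36))² = (-11 - 2)² = (-13)² = 169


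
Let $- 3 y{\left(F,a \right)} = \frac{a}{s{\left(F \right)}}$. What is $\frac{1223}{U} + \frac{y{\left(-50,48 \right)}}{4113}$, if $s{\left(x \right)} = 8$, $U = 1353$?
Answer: $\frac{1675831}{1854963} \approx 0.90343$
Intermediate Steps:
$y{\left(F,a \right)} = - \frac{a}{24}$ ($y{\left(F,a \right)} = - \frac{a \frac{1}{8}}{3} = - \frac{\frac{1}{8} a}{3} = - \frac{a}{24}$)
$\frac{1223}{U} + \frac{y{\left(-50,48 \right)}}{4113} = \frac{1223}{1353} + \frac{\left(- \frac{1}{24}\right) 48}{4113} = 1223 \cdot \frac{1}{1353} - \frac{2}{4113} = \frac{1223}{1353} - \frac{2}{4113} = \frac{1675831}{1854963}$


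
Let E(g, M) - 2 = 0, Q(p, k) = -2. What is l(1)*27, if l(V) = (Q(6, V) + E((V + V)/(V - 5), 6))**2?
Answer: 0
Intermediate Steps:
E(g, M) = 2 (E(g, M) = 2 + 0 = 2)
l(V) = 0 (l(V) = (-2 + 2)**2 = 0**2 = 0)
l(1)*27 = 0*27 = 0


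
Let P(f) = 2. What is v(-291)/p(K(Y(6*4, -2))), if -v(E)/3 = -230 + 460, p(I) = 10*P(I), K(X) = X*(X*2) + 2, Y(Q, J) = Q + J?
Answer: -69/2 ≈ -34.500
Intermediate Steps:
Y(Q, J) = J + Q
K(X) = 2 + 2*X² (K(X) = X*(2*X) + 2 = 2*X² + 2 = 2 + 2*X²)
p(I) = 20 (p(I) = 10*2 = 20)
v(E) = -690 (v(E) = -3*(-230 + 460) = -3*230 = -690)
v(-291)/p(K(Y(6*4, -2))) = -690/20 = -690*1/20 = -69/2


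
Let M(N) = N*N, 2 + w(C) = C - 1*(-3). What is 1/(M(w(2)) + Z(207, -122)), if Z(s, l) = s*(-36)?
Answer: -1/7443 ≈ -0.00013435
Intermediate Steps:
w(C) = 1 + C (w(C) = -2 + (C - 1*(-3)) = -2 + (C + 3) = -2 + (3 + C) = 1 + C)
Z(s, l) = -36*s
M(N) = N²
1/(M(w(2)) + Z(207, -122)) = 1/((1 + 2)² - 36*207) = 1/(3² - 7452) = 1/(9 - 7452) = 1/(-7443) = -1/7443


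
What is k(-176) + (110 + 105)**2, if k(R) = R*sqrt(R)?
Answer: 46225 - 704*I*sqrt(11) ≈ 46225.0 - 2334.9*I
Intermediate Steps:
k(R) = R**(3/2)
k(-176) + (110 + 105)**2 = (-176)**(3/2) + (110 + 105)**2 = -704*I*sqrt(11) + 215**2 = -704*I*sqrt(11) + 46225 = 46225 - 704*I*sqrt(11)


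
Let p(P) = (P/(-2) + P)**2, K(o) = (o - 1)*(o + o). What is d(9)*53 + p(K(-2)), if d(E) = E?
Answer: 513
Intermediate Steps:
K(o) = 2*o*(-1 + o) (K(o) = (-1 + o)*(2*o) = 2*o*(-1 + o))
p(P) = P**2/4 (p(P) = (P*(-1/2) + P)**2 = (-P/2 + P)**2 = (P/2)**2 = P**2/4)
d(9)*53 + p(K(-2)) = 9*53 + (2*(-2)*(-1 - 2))**2/4 = 477 + (2*(-2)*(-3))**2/4 = 477 + (1/4)*12**2 = 477 + (1/4)*144 = 477 + 36 = 513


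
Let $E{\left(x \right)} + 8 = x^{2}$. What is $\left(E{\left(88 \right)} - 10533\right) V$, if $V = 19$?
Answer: $-53143$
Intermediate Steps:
$E{\left(x \right)} = -8 + x^{2}$
$\left(E{\left(88 \right)} - 10533\right) V = \left(\left(-8 + 88^{2}\right) - 10533\right) 19 = \left(\left(-8 + 7744\right) - 10533\right) 19 = \left(7736 - 10533\right) 19 = \left(-2797\right) 19 = -53143$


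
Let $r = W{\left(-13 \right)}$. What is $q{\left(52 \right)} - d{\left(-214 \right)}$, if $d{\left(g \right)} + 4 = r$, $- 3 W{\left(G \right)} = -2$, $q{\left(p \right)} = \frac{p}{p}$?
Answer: $\frac{13}{3} \approx 4.3333$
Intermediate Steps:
$q{\left(p \right)} = 1$
$W{\left(G \right)} = \frac{2}{3}$ ($W{\left(G \right)} = \left(- \frac{1}{3}\right) \left(-2\right) = \frac{2}{3}$)
$r = \frac{2}{3} \approx 0.66667$
$d{\left(g \right)} = - \frac{10}{3}$ ($d{\left(g \right)} = -4 + \frac{2}{3} = - \frac{10}{3}$)
$q{\left(52 \right)} - d{\left(-214 \right)} = 1 - - \frac{10}{3} = 1 + \frac{10}{3} = \frac{13}{3}$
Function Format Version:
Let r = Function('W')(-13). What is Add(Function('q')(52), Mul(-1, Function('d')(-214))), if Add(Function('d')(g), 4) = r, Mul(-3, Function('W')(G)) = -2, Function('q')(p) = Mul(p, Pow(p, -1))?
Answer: Rational(13, 3) ≈ 4.3333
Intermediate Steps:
Function('q')(p) = 1
Function('W')(G) = Rational(2, 3) (Function('W')(G) = Mul(Rational(-1, 3), -2) = Rational(2, 3))
r = Rational(2, 3) ≈ 0.66667
Function('d')(g) = Rational(-10, 3) (Function('d')(g) = Add(-4, Rational(2, 3)) = Rational(-10, 3))
Add(Function('q')(52), Mul(-1, Function('d')(-214))) = Add(1, Mul(-1, Rational(-10, 3))) = Add(1, Rational(10, 3)) = Rational(13, 3)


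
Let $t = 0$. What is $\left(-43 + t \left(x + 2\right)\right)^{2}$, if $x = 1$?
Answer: $1849$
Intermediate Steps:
$\left(-43 + t \left(x + 2\right)\right)^{2} = \left(-43 + 0 \left(1 + 2\right)\right)^{2} = \left(-43 + 0 \cdot 3\right)^{2} = \left(-43 + 0\right)^{2} = \left(-43\right)^{2} = 1849$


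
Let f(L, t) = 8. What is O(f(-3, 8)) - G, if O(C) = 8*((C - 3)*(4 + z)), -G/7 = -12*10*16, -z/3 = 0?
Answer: -13280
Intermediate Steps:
z = 0 (z = -3*0 = 0)
G = 13440 (G = -7*(-12*10)*16 = -(-840)*16 = -7*(-1920) = 13440)
O(C) = -96 + 32*C (O(C) = 8*((C - 3)*(4 + 0)) = 8*((-3 + C)*4) = 8*(-12 + 4*C) = -96 + 32*C)
O(f(-3, 8)) - G = (-96 + 32*8) - 1*13440 = (-96 + 256) - 13440 = 160 - 13440 = -13280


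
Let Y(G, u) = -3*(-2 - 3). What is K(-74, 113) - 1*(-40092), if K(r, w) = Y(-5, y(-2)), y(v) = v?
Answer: 40107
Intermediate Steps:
Y(G, u) = 15 (Y(G, u) = -3*(-5) = 15)
K(r, w) = 15
K(-74, 113) - 1*(-40092) = 15 - 1*(-40092) = 15 + 40092 = 40107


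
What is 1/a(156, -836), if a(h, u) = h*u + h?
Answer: -1/130260 ≈ -7.6770e-6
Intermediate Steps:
a(h, u) = h + h*u
1/a(156, -836) = 1/(156*(1 - 836)) = 1/(156*(-835)) = 1/(-130260) = -1/130260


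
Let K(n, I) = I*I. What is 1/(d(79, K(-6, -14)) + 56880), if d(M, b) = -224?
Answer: 1/56656 ≈ 1.7650e-5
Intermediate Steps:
K(n, I) = I²
1/(d(79, K(-6, -14)) + 56880) = 1/(-224 + 56880) = 1/56656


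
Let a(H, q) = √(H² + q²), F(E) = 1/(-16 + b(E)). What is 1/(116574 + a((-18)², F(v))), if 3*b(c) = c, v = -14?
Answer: 149370152/17412541589997 - 62*√44836417/17412541589997 ≈ 8.5545e-6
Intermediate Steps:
b(c) = c/3
F(E) = 1/(-16 + E/3)
1/(116574 + a((-18)², F(v))) = 1/(116574 + √(((-18)²)² + (3/(-48 - 14))²)) = 1/(116574 + √(324² + (3/(-62))²)) = 1/(116574 + √(104976 + (3*(-1/62))²)) = 1/(116574 + √(104976 + (-3/62)²)) = 1/(116574 + √(104976 + 9/3844)) = 1/(116574 + √(403527753/3844)) = 1/(116574 + 3*√44836417/62)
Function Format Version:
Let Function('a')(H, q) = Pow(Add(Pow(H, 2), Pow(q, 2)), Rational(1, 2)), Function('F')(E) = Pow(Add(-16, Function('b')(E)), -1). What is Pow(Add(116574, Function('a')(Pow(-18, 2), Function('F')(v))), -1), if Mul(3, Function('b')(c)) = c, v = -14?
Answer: Add(Rational(149370152, 17412541589997), Mul(Rational(-62, 17412541589997), Pow(44836417, Rational(1, 2)))) ≈ 8.5545e-6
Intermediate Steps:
Function('b')(c) = Mul(Rational(1, 3), c)
Function('F')(E) = Pow(Add(-16, Mul(Rational(1, 3), E)), -1)
Pow(Add(116574, Function('a')(Pow(-18, 2), Function('F')(v))), -1) = Pow(Add(116574, Pow(Add(Pow(Pow(-18, 2), 2), Pow(Mul(3, Pow(Add(-48, -14), -1)), 2)), Rational(1, 2))), -1) = Pow(Add(116574, Pow(Add(Pow(324, 2), Pow(Mul(3, Pow(-62, -1)), 2)), Rational(1, 2))), -1) = Pow(Add(116574, Pow(Add(104976, Pow(Mul(3, Rational(-1, 62)), 2)), Rational(1, 2))), -1) = Pow(Add(116574, Pow(Add(104976, Pow(Rational(-3, 62), 2)), Rational(1, 2))), -1) = Pow(Add(116574, Pow(Add(104976, Rational(9, 3844)), Rational(1, 2))), -1) = Pow(Add(116574, Pow(Rational(403527753, 3844), Rational(1, 2))), -1) = Pow(Add(116574, Mul(Rational(3, 62), Pow(44836417, Rational(1, 2)))), -1)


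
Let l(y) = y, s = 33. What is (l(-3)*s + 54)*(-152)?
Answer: 6840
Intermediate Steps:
(l(-3)*s + 54)*(-152) = (-3*33 + 54)*(-152) = (-99 + 54)*(-152) = -45*(-152) = 6840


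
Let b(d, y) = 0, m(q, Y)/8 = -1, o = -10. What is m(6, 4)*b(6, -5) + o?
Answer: -10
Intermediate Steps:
m(q, Y) = -8 (m(q, Y) = 8*(-1) = -8)
m(6, 4)*b(6, -5) + o = -8*0 - 10 = 0 - 10 = -10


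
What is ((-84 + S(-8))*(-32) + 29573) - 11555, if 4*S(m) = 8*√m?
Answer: 20706 - 128*I*√2 ≈ 20706.0 - 181.02*I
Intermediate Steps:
S(m) = 2*√m (S(m) = (8*√m)/4 = 2*√m)
((-84 + S(-8))*(-32) + 29573) - 11555 = ((-84 + 2*√(-8))*(-32) + 29573) - 11555 = ((-84 + 2*(2*I*√2))*(-32) + 29573) - 11555 = ((-84 + 4*I*√2)*(-32) + 29573) - 11555 = ((2688 - 128*I*√2) + 29573) - 11555 = (32261 - 128*I*√2) - 11555 = 20706 - 128*I*√2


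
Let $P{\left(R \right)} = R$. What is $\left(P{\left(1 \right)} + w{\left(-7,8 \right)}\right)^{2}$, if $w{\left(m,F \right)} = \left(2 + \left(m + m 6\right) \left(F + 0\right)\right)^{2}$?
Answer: $23134714201$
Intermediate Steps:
$w{\left(m,F \right)} = \left(2 + 7 F m\right)^{2}$ ($w{\left(m,F \right)} = \left(2 + \left(m + 6 m\right) F\right)^{2} = \left(2 + 7 m F\right)^{2} = \left(2 + 7 F m\right)^{2}$)
$\left(P{\left(1 \right)} + w{\left(-7,8 \right)}\right)^{2} = \left(1 + \left(2 + 7 \cdot 8 \left(-7\right)\right)^{2}\right)^{2} = \left(1 + \left(2 - 392\right)^{2}\right)^{2} = \left(1 + \left(-390\right)^{2}\right)^{2} = \left(1 + 152100\right)^{2} = 152101^{2} = 23134714201$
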